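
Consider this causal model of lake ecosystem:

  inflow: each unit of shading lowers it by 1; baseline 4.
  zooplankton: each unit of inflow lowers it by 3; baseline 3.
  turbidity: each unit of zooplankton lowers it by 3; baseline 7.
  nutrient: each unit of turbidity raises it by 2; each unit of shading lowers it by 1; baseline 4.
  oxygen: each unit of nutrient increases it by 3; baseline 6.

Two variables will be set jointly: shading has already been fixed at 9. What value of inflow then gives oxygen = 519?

With shading held at 9:
Intervening on inflow fixes its value directly, overriding its dependence on shading.
Substituting into the turbidity equation gives turbidity = 9*inflow - 2.
This gives nutrient = 18*inflow - 9.
Substituting into the oxygen equation gives oxygen = 54*inflow - 21.
Solve 54*inflow - 21 = 519: inflow = (519 + 21) / 54 = 10.

inflow = 10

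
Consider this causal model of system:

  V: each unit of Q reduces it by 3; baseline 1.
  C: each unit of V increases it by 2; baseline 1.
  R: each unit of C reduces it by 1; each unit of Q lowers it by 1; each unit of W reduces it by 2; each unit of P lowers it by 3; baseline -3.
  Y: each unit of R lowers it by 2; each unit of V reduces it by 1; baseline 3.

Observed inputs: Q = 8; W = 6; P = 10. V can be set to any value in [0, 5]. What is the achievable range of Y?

Intervening on V fixes its value directly, overriding its dependence on Q.
Substituting into the R equation gives R = -2*V - 54.
Y becomes 3*V + 111.
Linear in V, so extremes are at the endpoints: V = 0 gives Y = 111; V = 5 gives Y = 126.

111 to 126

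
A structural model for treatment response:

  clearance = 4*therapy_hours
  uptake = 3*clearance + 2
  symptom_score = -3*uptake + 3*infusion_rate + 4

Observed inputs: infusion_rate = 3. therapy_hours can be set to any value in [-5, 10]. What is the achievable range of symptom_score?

-353 to 187

Substituting into the uptake equation gives uptake = 12*therapy_hours + 2.
Substituting into the symptom_score equation gives symptom_score = -36*therapy_hours + 7.
Linear in therapy_hours, so extremes are at the endpoints: therapy_hours = -5 gives symptom_score = 187; therapy_hours = 10 gives symptom_score = -353.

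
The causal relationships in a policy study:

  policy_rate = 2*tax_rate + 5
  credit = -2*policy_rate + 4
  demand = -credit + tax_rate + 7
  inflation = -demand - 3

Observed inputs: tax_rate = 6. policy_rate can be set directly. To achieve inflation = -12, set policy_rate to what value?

policy_rate = 0

Intervening on policy_rate fixes its value directly, overriding its dependence on tax_rate.
Substituting into the demand equation gives demand = 2*policy_rate + 9.
This gives inflation = -2*policy_rate - 12.
Solve -2*policy_rate - 12 = -12: policy_rate = (-12 + 12) / -2 = 0.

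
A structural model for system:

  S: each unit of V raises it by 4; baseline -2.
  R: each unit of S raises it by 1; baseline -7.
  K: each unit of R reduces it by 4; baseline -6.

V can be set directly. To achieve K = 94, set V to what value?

Substituting into the R equation gives R = 4*V - 9.
So K = -16*V + 30.
Solve -16*V + 30 = 94: V = (94 - 30) / -16 = -4.

V = -4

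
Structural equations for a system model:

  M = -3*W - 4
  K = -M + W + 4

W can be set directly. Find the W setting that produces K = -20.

Substituting into the K equation gives K = 4*W + 8.
Solve 4*W + 8 = -20: W = (-20 - 8) / 4 = -7.

W = -7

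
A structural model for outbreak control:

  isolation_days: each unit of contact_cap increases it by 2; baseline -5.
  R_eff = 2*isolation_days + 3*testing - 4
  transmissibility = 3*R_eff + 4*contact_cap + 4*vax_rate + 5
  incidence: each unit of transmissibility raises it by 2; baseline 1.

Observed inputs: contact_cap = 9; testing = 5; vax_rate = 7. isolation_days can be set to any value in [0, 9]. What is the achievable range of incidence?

205 to 313

Intervening on isolation_days fixes its value directly, overriding its dependence on contact_cap.
Substituting into the R_eff equation gives R_eff = 2*isolation_days + 11.
transmissibility becomes 6*isolation_days + 102.
So incidence = 12*isolation_days + 205.
Linear in isolation_days, so extremes are at the endpoints: isolation_days = 0 gives incidence = 205; isolation_days = 9 gives incidence = 313.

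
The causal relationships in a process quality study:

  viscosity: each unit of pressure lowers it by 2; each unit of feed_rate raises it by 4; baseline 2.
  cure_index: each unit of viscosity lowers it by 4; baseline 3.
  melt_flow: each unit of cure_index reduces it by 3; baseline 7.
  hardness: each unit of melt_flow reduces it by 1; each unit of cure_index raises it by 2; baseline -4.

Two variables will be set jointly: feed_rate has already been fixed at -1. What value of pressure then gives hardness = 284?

With feed_rate held at -1:
Substituting into the viscosity equation gives viscosity = -2*pressure - 2.
This gives cure_index = 8*pressure + 11.
Substituting into the melt_flow equation gives melt_flow = -24*pressure - 26.
hardness becomes 40*pressure + 44.
Solve 40*pressure + 44 = 284: pressure = (284 - 44) / 40 = 6.

pressure = 6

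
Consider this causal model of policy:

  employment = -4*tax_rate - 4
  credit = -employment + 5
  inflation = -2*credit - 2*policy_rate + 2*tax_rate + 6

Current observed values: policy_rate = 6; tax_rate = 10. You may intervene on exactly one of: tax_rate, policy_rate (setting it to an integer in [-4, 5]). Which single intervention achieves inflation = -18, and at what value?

Intervening on tax_rate: with other inputs at their observed values, inflation = -6*tax_rate - 24. Solving for -18 gives tax_rate = -1, within [-4, 5].
Intervening on policy_rate: inflation = -2*policy_rate - 72. Reaching -18 requires policy_rate = -27, outside [-4, 5].

set tax_rate = -1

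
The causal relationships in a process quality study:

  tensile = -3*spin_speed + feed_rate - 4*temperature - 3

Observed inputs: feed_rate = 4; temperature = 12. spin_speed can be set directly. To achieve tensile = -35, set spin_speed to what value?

Substituting into the tensile equation gives tensile = -3*spin_speed - 47.
Solve -3*spin_speed - 47 = -35: spin_speed = (-35 + 47) / -3 = -4.

spin_speed = -4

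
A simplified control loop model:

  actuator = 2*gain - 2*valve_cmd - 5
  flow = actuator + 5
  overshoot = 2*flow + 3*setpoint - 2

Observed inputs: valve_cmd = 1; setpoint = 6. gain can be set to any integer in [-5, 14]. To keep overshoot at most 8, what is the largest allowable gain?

Substituting into the actuator equation gives actuator = 2*gain - 7.
Substituting into the flow equation gives flow = 2*gain - 2.
Substituting into the overshoot equation gives overshoot = 4*gain + 12.
Require 4*gain + 12 ≤ 8, so gain ≤ -1.
The largest integer in [-5, 14] satisfying this is -1.

gain = -1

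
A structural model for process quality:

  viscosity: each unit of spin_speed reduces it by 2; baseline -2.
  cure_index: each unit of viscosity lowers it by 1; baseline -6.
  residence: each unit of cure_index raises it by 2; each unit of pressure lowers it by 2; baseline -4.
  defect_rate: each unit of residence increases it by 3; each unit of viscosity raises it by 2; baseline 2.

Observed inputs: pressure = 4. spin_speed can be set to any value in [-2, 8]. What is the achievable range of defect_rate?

-78 to 2

Substituting into the cure_index equation gives cure_index = 2*spin_speed - 4.
Substituting into the residence equation gives residence = 4*spin_speed - 20.
This gives defect_rate = 8*spin_speed - 62.
Linear in spin_speed, so extremes are at the endpoints: spin_speed = -2 gives defect_rate = -78; spin_speed = 8 gives defect_rate = 2.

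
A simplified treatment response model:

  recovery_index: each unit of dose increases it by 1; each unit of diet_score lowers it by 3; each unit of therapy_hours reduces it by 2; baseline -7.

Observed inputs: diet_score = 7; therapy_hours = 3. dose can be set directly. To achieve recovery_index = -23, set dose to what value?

Substituting into the recovery_index equation gives recovery_index = dose - 34.
Solve dose - 34 = -23: dose = (-23 + 34) / 1 = 11.

dose = 11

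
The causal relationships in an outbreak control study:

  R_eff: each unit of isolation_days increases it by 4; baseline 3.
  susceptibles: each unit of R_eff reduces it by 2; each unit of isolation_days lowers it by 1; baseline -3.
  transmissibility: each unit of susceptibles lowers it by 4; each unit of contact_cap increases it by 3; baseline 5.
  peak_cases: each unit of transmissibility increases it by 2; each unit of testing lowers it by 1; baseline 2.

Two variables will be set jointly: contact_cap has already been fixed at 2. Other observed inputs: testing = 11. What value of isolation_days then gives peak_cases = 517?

With contact_cap held at 2:
Substituting into the susceptibles equation gives susceptibles = -9*isolation_days - 9.
Substituting into the transmissibility equation gives transmissibility = 36*isolation_days + 47.
Substituting into the peak_cases equation gives peak_cases = 72*isolation_days + 85.
Solve 72*isolation_days + 85 = 517: isolation_days = (517 - 85) / 72 = 6.

isolation_days = 6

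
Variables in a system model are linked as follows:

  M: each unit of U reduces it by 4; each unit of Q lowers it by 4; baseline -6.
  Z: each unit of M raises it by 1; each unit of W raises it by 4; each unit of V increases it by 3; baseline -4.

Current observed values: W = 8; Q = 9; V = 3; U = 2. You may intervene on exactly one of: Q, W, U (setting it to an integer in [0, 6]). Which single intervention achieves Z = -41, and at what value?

set W = 1

Intervening on Q: Z = -4*Q + 23. Reaching -41 requires Q = 16, outside [0, 6].
Intervening on W: with other inputs at their observed values, Z = 4*W - 45. Solving for -41 gives W = 1, within [0, 6].
Intervening on U: Z = -4*U - 5. Reaching -41 requires U = 9, outside [0, 6].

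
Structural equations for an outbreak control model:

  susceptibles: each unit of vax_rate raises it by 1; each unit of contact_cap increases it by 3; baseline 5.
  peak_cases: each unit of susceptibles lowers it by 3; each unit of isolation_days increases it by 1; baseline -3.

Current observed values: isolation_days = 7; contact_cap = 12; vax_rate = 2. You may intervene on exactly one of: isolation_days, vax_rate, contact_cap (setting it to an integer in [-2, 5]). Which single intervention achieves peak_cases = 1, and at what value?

set contact_cap = -2

Intervening on isolation_days: peak_cases = isolation_days - 132. Reaching 1 requires isolation_days = 133, outside [-2, 5].
Intervening on vax_rate: peak_cases = -3*vax_rate - 119. Reaching 1 requires vax_rate = -40, outside [-2, 5].
Intervening on contact_cap: with other inputs at their observed values, peak_cases = -9*contact_cap - 17. Solving for 1 gives contact_cap = -2, within [-2, 5].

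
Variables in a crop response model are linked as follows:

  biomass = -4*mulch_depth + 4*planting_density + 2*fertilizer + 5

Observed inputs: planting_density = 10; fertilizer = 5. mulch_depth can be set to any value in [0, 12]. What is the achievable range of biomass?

7 to 55

Substituting into the biomass equation gives biomass = -4*mulch_depth + 55.
Linear in mulch_depth, so extremes are at the endpoints: mulch_depth = 0 gives biomass = 55; mulch_depth = 12 gives biomass = 7.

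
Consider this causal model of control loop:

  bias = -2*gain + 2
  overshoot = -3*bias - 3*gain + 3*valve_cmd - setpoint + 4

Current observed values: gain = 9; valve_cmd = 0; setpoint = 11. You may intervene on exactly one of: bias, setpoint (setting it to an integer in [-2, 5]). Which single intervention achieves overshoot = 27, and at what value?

Intervening on bias: overshoot = -3*bias - 34. Reaching 27 requires bias = -61/3, not an integer.
Intervening on setpoint: with other inputs at their observed values, overshoot = -setpoint + 25. Solving for 27 gives setpoint = -2, within [-2, 5].

set setpoint = -2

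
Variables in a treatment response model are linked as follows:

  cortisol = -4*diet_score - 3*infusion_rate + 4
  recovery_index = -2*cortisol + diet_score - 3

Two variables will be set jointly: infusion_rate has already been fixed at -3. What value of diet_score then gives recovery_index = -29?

diet_score = 0

With infusion_rate held at -3:
Substituting into the cortisol equation gives cortisol = -4*diet_score + 13.
Substituting into the recovery_index equation gives recovery_index = 9*diet_score - 29.
Solve 9*diet_score - 29 = -29: diet_score = (-29 + 29) / 9 = 0.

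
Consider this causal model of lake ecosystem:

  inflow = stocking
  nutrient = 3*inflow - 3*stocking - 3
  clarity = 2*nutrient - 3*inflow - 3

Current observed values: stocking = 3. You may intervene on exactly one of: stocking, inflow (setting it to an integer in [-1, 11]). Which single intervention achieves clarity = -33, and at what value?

set stocking = 8

Intervening on stocking: with other inputs at their observed values, clarity = -3*stocking - 9. Solving for -33 gives stocking = 8, within [-1, 11].
Intervening on inflow: clarity = 3*inflow - 27. Reaching -33 requires inflow = -2, outside [-1, 11].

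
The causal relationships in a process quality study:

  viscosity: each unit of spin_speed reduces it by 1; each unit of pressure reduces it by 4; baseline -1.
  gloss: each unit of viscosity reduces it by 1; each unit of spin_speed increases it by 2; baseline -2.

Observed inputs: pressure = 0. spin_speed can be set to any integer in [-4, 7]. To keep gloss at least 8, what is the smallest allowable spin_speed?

Substituting into the viscosity equation gives viscosity = -spin_speed - 1.
Substituting into the gloss equation gives gloss = 3*spin_speed - 1.
Require 3*spin_speed - 1 ≥ 8, so spin_speed ≥ 3.
The smallest integer in [-4, 7] satisfying this is 3.

spin_speed = 3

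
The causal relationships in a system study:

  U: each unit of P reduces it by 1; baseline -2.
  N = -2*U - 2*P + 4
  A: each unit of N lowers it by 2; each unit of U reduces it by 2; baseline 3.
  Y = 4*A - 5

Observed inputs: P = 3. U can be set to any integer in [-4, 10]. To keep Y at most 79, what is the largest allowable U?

U = 7

Intervening on U fixes its value directly, overriding its dependence on P.
Substituting into the N equation gives N = -2*U - 2.
Substituting into the A equation gives A = 2*U + 7.
Substituting into the Y equation gives Y = 8*U + 23.
Require 8*U + 23 ≤ 79, so U ≤ 7.
The largest integer in [-4, 10] satisfying this is 7.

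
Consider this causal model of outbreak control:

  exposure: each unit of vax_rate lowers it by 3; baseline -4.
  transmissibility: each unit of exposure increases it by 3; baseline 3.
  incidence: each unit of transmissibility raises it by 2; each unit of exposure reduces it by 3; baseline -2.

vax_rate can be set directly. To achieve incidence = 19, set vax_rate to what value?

vax_rate = -3

Substituting into the transmissibility equation gives transmissibility = -9*vax_rate - 9.
Substituting into the incidence equation gives incidence = -9*vax_rate - 8.
Solve -9*vax_rate - 8 = 19: vax_rate = (19 + 8) / -9 = -3.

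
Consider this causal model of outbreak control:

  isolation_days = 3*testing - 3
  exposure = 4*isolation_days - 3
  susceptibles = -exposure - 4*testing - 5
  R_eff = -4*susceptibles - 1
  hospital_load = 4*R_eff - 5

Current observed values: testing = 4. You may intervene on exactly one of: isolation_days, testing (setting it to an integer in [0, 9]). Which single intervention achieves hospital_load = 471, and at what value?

set isolation_days = 3

Intervening on isolation_days: with other inputs at their observed values, hospital_load = 64*isolation_days + 279. Solving for 471 gives isolation_days = 3, within [0, 9].
Intervening on testing: hospital_load = 256*testing - 169. Reaching 471 requires testing = 5/2, not an integer.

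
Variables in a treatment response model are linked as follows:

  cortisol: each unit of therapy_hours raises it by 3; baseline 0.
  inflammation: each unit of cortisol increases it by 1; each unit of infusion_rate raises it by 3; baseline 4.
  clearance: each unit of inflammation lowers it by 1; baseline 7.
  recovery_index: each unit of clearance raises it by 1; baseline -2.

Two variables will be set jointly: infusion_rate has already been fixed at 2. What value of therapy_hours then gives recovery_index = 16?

therapy_hours = -7

With infusion_rate held at 2:
Substituting into the inflammation equation gives inflammation = 3*therapy_hours + 10.
So clearance = -3*therapy_hours - 3.
Substituting into the recovery_index equation gives recovery_index = -3*therapy_hours - 5.
Solve -3*therapy_hours - 5 = 16: therapy_hours = (16 + 5) / -3 = -7.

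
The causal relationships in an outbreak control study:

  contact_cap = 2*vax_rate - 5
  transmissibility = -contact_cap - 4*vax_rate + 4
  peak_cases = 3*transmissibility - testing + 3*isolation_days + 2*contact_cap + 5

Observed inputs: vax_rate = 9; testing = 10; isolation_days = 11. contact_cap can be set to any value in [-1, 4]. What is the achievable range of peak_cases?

Intervening on contact_cap fixes its value directly, overriding its dependence on vax_rate.
Substituting into the transmissibility equation gives transmissibility = -contact_cap - 32.
Substituting into the peak_cases equation gives peak_cases = -contact_cap - 68.
Linear in contact_cap, so extremes are at the endpoints: contact_cap = -1 gives peak_cases = -67; contact_cap = 4 gives peak_cases = -72.

-72 to -67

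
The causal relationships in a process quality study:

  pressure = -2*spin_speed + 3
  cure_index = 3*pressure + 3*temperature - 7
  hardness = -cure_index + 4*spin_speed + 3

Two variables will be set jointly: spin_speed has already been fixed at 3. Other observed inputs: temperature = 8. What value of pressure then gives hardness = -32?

With spin_speed held at 3:
Intervening on pressure fixes its value directly, overriding its dependence on spin_speed.
Substituting into the cure_index equation gives cure_index = 3*pressure + 17.
hardness becomes -3*pressure - 2.
Solve -3*pressure - 2 = -32: pressure = (-32 + 2) / -3 = 10.

pressure = 10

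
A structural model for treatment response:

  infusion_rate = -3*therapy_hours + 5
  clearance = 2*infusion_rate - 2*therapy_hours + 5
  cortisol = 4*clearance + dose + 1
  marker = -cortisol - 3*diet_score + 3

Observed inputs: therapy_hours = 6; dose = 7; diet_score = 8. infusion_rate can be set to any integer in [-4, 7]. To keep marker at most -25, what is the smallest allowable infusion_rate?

infusion_rate = 3

Intervening on infusion_rate fixes its value directly, overriding its dependence on therapy_hours.
Substituting into the clearance equation gives clearance = 2*infusion_rate - 7.
This gives cortisol = 8*infusion_rate - 20.
marker becomes -8*infusion_rate - 1.
Require -8*infusion_rate - 1 ≤ -25, so infusion_rate ≥ 3.
The smallest integer in [-4, 7] satisfying this is 3.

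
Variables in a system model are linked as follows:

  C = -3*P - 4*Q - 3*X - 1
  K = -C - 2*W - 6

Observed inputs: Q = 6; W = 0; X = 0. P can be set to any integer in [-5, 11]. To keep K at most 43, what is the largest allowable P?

P = 8

Substituting into the C equation gives C = -3*P - 25.
Substituting into the K equation gives K = 3*P + 19.
Require 3*P + 19 ≤ 43, so P ≤ 8.
The largest integer in [-5, 11] satisfying this is 8.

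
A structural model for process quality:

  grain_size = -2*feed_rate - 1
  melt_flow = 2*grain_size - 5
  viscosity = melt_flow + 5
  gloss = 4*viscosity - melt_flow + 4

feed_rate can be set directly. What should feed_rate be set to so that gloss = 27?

Substituting into the melt_flow equation gives melt_flow = -4*feed_rate - 7.
This gives viscosity = -4*feed_rate - 2.
This gives gloss = -12*feed_rate + 3.
Solve -12*feed_rate + 3 = 27: feed_rate = (27 - 3) / -12 = -2.

feed_rate = -2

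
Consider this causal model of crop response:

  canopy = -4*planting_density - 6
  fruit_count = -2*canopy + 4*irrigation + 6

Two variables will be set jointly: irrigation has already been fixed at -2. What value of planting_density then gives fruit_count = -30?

planting_density = -5

With irrigation held at -2:
Substituting into the fruit_count equation gives fruit_count = 8*planting_density + 10.
Solve 8*planting_density + 10 = -30: planting_density = (-30 - 10) / 8 = -5.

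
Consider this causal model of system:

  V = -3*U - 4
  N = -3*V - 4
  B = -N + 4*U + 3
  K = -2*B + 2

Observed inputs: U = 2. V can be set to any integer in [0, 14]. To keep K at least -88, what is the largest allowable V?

Intervening on V fixes its value directly, overriding its dependence on U.
Substituting into the B equation gives B = 3*V + 15.
Substituting into the K equation gives K = -6*V - 28.
Require -6*V - 28 ≥ -88, so V ≤ 10.
The largest integer in [0, 14] satisfying this is 10.

V = 10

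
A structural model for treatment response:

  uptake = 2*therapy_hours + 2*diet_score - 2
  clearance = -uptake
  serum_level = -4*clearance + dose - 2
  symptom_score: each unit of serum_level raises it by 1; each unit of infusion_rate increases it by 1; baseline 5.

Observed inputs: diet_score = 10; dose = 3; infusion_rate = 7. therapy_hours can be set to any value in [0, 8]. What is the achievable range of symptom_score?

Substituting into the uptake equation gives uptake = 2*therapy_hours + 18.
Substituting into the clearance equation gives clearance = -2*therapy_hours - 18.
This gives serum_level = 8*therapy_hours + 73.
This gives symptom_score = 8*therapy_hours + 85.
Linear in therapy_hours, so extremes are at the endpoints: therapy_hours = 0 gives symptom_score = 85; therapy_hours = 8 gives symptom_score = 149.

85 to 149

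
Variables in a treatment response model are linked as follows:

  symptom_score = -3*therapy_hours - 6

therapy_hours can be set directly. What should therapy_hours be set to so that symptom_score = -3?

Solve -3*therapy_hours - 6 = -3: therapy_hours = (-3 + 6) / -3 = -1.

therapy_hours = -1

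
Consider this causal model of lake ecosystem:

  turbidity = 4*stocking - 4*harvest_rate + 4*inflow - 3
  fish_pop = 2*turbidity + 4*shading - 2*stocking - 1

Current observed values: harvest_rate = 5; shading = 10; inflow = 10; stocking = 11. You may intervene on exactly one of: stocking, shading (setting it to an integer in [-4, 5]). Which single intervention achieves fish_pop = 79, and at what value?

Intervening on stocking: with other inputs at their observed values, fish_pop = 6*stocking + 73. Solving for 79 gives stocking = 1, within [-4, 5].
Intervening on shading: fish_pop = 4*shading + 99. Reaching 79 requires shading = -5, outside [-4, 5].

set stocking = 1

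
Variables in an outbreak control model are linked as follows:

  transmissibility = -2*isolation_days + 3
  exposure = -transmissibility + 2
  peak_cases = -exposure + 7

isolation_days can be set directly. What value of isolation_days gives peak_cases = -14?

isolation_days = 11

Substituting into the exposure equation gives exposure = 2*isolation_days - 1.
Substituting into the peak_cases equation gives peak_cases = -2*isolation_days + 8.
Solve -2*isolation_days + 8 = -14: isolation_days = (-14 - 8) / -2 = 11.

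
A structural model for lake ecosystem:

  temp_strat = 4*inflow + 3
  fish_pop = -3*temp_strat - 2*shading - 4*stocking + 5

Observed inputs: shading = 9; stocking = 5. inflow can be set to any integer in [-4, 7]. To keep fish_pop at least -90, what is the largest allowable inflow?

Substituting into the fish_pop equation gives fish_pop = -12*inflow - 42.
Require -12*inflow - 42 ≥ -90, so inflow ≤ 4.
The largest integer in [-4, 7] satisfying this is 4.

inflow = 4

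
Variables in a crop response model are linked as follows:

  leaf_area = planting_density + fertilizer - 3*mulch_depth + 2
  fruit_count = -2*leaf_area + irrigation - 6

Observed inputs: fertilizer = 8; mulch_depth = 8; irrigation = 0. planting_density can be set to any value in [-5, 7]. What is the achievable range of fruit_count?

8 to 32

Substituting into the leaf_area equation gives leaf_area = planting_density - 14.
fruit_count becomes -2*planting_density + 22.
Linear in planting_density, so extremes are at the endpoints: planting_density = -5 gives fruit_count = 32; planting_density = 7 gives fruit_count = 8.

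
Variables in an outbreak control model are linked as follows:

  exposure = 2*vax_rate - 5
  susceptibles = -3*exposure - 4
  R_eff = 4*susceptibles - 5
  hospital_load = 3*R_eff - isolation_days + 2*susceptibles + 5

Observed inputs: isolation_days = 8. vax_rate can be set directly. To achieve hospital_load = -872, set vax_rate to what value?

Substituting into the susceptibles equation gives susceptibles = -6*vax_rate + 11.
Substituting into the R_eff equation gives R_eff = -24*vax_rate + 39.
Substituting into the hospital_load equation gives hospital_load = -84*vax_rate + 136.
Solve -84*vax_rate + 136 = -872: vax_rate = (-872 - 136) / -84 = 12.

vax_rate = 12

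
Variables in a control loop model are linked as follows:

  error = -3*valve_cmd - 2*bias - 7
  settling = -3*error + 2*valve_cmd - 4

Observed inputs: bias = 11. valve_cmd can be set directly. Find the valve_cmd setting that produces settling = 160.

Substituting into the error equation gives error = -3*valve_cmd - 29.
Substituting into the settling equation gives settling = 11*valve_cmd + 83.
Solve 11*valve_cmd + 83 = 160: valve_cmd = (160 - 83) / 11 = 7.

valve_cmd = 7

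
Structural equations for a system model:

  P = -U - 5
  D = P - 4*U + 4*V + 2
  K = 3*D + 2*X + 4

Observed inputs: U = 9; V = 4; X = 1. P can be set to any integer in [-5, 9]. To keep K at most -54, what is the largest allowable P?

P = -2

Intervening on P fixes its value directly, overriding its dependence on U.
Substituting into the D equation gives D = P - 18.
So K = 3*P - 48.
Require 3*P - 48 ≤ -54, so P ≤ -2.
The largest integer in [-5, 9] satisfying this is -2.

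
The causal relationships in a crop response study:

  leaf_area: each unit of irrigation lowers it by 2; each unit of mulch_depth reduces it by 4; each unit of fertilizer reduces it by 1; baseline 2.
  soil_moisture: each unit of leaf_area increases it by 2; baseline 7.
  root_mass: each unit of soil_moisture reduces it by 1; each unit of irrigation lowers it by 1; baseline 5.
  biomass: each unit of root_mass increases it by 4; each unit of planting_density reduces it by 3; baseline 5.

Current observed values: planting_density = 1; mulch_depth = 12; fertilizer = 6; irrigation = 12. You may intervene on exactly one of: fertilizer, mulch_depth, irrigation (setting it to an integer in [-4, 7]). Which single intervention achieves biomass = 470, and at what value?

Intervening on fertilizer: biomass = 8*fertilizer + 506. Reaching 470 requires fertilizer = -9/2, not an integer.
Intervening on mulch_depth: biomass = 32*mulch_depth + 170. Reaching 470 requires mulch_depth = 75/8, not an integer.
Intervening on irrigation: with other inputs at their observed values, biomass = 12*irrigation + 410. Solving for 470 gives irrigation = 5, within [-4, 7].

set irrigation = 5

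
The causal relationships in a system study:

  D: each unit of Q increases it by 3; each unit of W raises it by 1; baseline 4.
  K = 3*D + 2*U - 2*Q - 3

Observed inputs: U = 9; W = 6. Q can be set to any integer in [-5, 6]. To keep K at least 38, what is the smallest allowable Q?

Q = -1

Substituting into the D equation gives D = 3*Q + 10.
Substituting into the K equation gives K = 7*Q + 45.
Require 7*Q + 45 ≥ 38, so Q ≥ -1.
The smallest integer in [-5, 6] satisfying this is -1.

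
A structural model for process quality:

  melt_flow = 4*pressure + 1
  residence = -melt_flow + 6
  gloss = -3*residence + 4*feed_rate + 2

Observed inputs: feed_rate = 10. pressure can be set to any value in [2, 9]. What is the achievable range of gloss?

Substituting into the residence equation gives residence = -4*pressure + 5.
Substituting into the gloss equation gives gloss = 12*pressure + 27.
Linear in pressure, so extremes are at the endpoints: pressure = 2 gives gloss = 51; pressure = 9 gives gloss = 135.

51 to 135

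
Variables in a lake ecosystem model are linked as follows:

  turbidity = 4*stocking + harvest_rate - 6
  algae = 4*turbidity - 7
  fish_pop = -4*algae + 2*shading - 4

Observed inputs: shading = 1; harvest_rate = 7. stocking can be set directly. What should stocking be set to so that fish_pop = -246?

Substituting into the turbidity equation gives turbidity = 4*stocking + 1.
This gives algae = 16*stocking - 3.
So fish_pop = -64*stocking + 10.
Solve -64*stocking + 10 = -246: stocking = (-246 - 10) / -64 = 4.

stocking = 4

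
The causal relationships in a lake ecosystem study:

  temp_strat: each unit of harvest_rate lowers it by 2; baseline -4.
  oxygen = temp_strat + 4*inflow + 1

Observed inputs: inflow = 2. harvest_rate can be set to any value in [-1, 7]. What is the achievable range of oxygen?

Substituting into the oxygen equation gives oxygen = -2*harvest_rate + 5.
Linear in harvest_rate, so extremes are at the endpoints: harvest_rate = -1 gives oxygen = 7; harvest_rate = 7 gives oxygen = -9.

-9 to 7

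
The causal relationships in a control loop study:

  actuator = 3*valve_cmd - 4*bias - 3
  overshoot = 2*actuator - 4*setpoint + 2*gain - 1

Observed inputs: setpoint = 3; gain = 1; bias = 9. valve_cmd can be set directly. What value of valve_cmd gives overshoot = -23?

valve_cmd = 11

Substituting into the actuator equation gives actuator = 3*valve_cmd - 39.
Substituting into the overshoot equation gives overshoot = 6*valve_cmd - 89.
Solve 6*valve_cmd - 89 = -23: valve_cmd = (-23 + 89) / 6 = 11.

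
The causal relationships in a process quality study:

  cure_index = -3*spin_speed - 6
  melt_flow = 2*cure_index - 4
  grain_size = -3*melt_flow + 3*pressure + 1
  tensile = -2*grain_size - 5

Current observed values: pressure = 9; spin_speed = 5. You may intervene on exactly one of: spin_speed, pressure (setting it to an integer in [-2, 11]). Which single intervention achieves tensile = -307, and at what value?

Intervening on spin_speed: tensile = -36*spin_speed - 157. Reaching -307 requires spin_speed = 25/6, not an integer.
Intervening on pressure: with other inputs at their observed values, tensile = -6*pressure - 283. Solving for -307 gives pressure = 4, within [-2, 11].

set pressure = 4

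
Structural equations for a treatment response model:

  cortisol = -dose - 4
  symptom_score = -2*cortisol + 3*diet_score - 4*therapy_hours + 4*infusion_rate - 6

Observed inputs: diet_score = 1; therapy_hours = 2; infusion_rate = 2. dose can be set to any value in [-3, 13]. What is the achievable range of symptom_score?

-1 to 31

Substituting into the symptom_score equation gives symptom_score = 2*dose + 5.
Linear in dose, so extremes are at the endpoints: dose = -3 gives symptom_score = -1; dose = 13 gives symptom_score = 31.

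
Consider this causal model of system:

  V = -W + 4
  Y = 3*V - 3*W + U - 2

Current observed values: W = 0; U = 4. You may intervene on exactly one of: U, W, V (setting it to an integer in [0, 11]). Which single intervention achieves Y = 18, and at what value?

Intervening on U: with other inputs at their observed values, Y = U + 10. Solving for 18 gives U = 8, within [0, 11].
Intervening on W: Y = -6*W + 14. Reaching 18 requires W = -2/3, not an integer.
Intervening on V: Y = 3*V + 2. Reaching 18 requires V = 16/3, not an integer.

set U = 8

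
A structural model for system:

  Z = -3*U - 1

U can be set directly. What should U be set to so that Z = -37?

Solve -3*U - 1 = -37: U = (-37 + 1) / -3 = 12.

U = 12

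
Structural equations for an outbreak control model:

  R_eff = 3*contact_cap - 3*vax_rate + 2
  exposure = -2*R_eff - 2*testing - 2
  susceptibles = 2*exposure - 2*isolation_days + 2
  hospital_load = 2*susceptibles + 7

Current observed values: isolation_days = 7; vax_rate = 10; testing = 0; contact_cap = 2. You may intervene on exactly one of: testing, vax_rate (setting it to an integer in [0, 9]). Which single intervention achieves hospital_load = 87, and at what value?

Intervening on testing: with other inputs at their observed values, hospital_load = -8*testing + 151. Solving for 87 gives testing = 8, within [0, 9].
Intervening on vax_rate: hospital_load = 24*vax_rate - 89. Reaching 87 requires vax_rate = 22/3, not an integer.

set testing = 8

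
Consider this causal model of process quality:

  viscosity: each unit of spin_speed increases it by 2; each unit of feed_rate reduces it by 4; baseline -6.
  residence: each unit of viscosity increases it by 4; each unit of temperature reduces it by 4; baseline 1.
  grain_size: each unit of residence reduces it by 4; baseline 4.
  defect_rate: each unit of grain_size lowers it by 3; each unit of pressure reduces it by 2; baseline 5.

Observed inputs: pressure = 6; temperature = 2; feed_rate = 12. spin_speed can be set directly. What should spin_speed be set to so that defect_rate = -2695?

Substituting into the viscosity equation gives viscosity = 2*spin_speed - 54.
Substituting into the residence equation gives residence = 8*spin_speed - 223.
This gives grain_size = -32*spin_speed + 896.
This gives defect_rate = 96*spin_speed - 2695.
Solve 96*spin_speed - 2695 = -2695: spin_speed = (-2695 + 2695) / 96 = 0.

spin_speed = 0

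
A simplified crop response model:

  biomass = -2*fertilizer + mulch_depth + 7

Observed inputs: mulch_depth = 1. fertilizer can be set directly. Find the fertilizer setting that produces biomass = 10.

Substituting into the biomass equation gives biomass = -2*fertilizer + 8.
Solve -2*fertilizer + 8 = 10: fertilizer = (10 - 8) / -2 = -1.

fertilizer = -1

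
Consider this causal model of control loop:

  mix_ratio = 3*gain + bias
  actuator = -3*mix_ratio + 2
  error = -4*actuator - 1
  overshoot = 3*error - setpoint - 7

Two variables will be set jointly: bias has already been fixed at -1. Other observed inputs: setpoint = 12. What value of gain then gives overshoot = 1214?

With bias held at -1:
Substituting into the mix_ratio equation gives mix_ratio = 3*gain - 1.
So actuator = -9*gain + 5.
Substituting into the error equation gives error = 36*gain - 21.
overshoot becomes 108*gain - 82.
Solve 108*gain - 82 = 1214: gain = (1214 + 82) / 108 = 12.

gain = 12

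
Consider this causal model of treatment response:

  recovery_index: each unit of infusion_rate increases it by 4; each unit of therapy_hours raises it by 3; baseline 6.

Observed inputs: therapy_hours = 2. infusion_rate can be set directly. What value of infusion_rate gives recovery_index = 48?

infusion_rate = 9

Substituting into the recovery_index equation gives recovery_index = 4*infusion_rate + 12.
Solve 4*infusion_rate + 12 = 48: infusion_rate = (48 - 12) / 4 = 9.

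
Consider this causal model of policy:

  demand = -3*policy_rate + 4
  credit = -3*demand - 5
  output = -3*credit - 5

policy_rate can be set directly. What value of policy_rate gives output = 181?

policy_rate = -5

Substituting into the credit equation gives credit = 9*policy_rate - 17.
Substituting into the output equation gives output = -27*policy_rate + 46.
Solve -27*policy_rate + 46 = 181: policy_rate = (181 - 46) / -27 = -5.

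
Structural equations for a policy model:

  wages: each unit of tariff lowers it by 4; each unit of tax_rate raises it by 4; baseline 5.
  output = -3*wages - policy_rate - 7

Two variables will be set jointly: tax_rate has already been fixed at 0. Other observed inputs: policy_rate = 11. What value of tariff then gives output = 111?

With tax_rate held at 0:
Substituting into the wages equation gives wages = -4*tariff + 5.
This gives output = 12*tariff - 33.
Solve 12*tariff - 33 = 111: tariff = (111 + 33) / 12 = 12.

tariff = 12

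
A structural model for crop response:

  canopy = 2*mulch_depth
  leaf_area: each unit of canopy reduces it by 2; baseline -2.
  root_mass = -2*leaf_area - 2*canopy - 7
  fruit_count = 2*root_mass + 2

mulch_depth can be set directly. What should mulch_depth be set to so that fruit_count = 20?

Substituting into the leaf_area equation gives leaf_area = -4*mulch_depth - 2.
Substituting into the root_mass equation gives root_mass = 4*mulch_depth - 3.
Substituting into the fruit_count equation gives fruit_count = 8*mulch_depth - 4.
Solve 8*mulch_depth - 4 = 20: mulch_depth = (20 + 4) / 8 = 3.

mulch_depth = 3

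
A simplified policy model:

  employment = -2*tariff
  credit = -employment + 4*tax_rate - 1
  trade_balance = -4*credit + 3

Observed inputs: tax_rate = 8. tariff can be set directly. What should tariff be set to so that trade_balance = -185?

Substituting into the credit equation gives credit = 2*tariff + 31.
Substituting into the trade_balance equation gives trade_balance = -8*tariff - 121.
Solve -8*tariff - 121 = -185: tariff = (-185 + 121) / -8 = 8.

tariff = 8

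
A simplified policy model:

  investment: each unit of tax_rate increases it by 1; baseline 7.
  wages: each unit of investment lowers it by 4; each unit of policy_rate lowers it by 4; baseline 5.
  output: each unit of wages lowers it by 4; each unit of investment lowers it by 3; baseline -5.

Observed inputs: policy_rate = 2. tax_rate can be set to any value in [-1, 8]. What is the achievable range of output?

85 to 202

Substituting into the wages equation gives wages = -4*tax_rate - 31.
output becomes 13*tax_rate + 98.
Linear in tax_rate, so extremes are at the endpoints: tax_rate = -1 gives output = 85; tax_rate = 8 gives output = 202.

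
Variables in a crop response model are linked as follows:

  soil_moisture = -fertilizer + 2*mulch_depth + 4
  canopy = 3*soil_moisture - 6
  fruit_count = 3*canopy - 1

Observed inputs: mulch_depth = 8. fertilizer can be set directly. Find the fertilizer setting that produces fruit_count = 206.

fertilizer = -5

Substituting into the soil_moisture equation gives soil_moisture = -fertilizer + 20.
Substituting into the canopy equation gives canopy = -3*fertilizer + 54.
Substituting into the fruit_count equation gives fruit_count = -9*fertilizer + 161.
Solve -9*fertilizer + 161 = 206: fertilizer = (206 - 161) / -9 = -5.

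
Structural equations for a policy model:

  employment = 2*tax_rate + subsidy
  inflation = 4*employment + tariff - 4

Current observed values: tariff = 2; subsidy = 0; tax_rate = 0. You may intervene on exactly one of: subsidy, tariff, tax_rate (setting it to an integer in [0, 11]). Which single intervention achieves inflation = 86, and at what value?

Intervening on subsidy: inflation = 4*subsidy - 2. Reaching 86 requires subsidy = 22, outside [0, 11].
Intervening on tariff: inflation = tariff - 4. Reaching 86 requires tariff = 90, outside [0, 11].
Intervening on tax_rate: with other inputs at their observed values, inflation = 8*tax_rate - 2. Solving for 86 gives tax_rate = 11, within [0, 11].

set tax_rate = 11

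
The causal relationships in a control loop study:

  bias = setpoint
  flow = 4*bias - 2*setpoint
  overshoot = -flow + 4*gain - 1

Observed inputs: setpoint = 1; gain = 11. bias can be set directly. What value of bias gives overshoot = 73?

bias = -7

Intervening on bias fixes its value directly, overriding its dependence on setpoint.
Substituting into the flow equation gives flow = 4*bias - 2.
overshoot becomes -4*bias + 45.
Solve -4*bias + 45 = 73: bias = (73 - 45) / -4 = -7.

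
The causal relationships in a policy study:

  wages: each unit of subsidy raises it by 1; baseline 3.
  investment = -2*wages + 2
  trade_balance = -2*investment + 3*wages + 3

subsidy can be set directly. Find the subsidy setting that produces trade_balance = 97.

subsidy = 11

Substituting into the investment equation gives investment = -2*subsidy - 4.
Substituting into the trade_balance equation gives trade_balance = 7*subsidy + 20.
Solve 7*subsidy + 20 = 97: subsidy = (97 - 20) / 7 = 11.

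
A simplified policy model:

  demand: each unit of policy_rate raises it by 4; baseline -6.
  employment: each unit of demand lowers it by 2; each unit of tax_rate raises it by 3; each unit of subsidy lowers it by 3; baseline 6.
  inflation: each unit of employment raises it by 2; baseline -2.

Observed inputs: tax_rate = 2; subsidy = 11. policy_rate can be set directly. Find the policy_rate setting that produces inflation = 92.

Substituting into the employment equation gives employment = -8*policy_rate - 9.
inflation becomes -16*policy_rate - 20.
Solve -16*policy_rate - 20 = 92: policy_rate = (92 + 20) / -16 = -7.

policy_rate = -7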